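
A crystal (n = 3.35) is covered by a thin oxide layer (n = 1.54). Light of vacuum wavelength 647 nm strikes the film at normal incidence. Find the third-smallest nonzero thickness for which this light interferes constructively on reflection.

At the upper boundary (n = 1.0 to n = 1.54) the reflected ray undergoes a half-wave phase shift.
Bottom surface (1.54 → 3.35): reflection off a higher-index medium gives a half-wave phase shift.
The two reflections carry the same phase change, so no net offset.
So the condition for constructive reflection is 2 n t = m λ.
The third-smallest nonzero thickness corresponds to m = 3: t = m λ / (2 n) = 3.00 × 647 / (2 × 1.54) = 630 nm.

630 nm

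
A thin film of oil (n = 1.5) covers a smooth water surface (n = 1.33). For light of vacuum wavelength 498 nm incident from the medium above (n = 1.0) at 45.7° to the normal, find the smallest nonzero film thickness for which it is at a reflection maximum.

Ray reflecting at the top interface goes from n = 1.0 toward n = 1.5: a half-wave phase shift.
Ray reflecting at the bottom interface goes from n = 1.5 toward n = 1.33: no phase shift.
Exactly one π shift → a net half-wave offset.
With one net inversion, constructive interference in reflection requires 2 n t cos θ_r = (m + ½) λ.
Snell's law: 1.0 sin 45.7° = 1.5 sin θ_r → sin θ_r = 0.477, cos θ_r = 0.879.
Minimum at m = 0: t = λ / (4 n cos θ_r) = 498 / (4 × 1.5 × 0.879) = 94.4 nm.

94.4 nm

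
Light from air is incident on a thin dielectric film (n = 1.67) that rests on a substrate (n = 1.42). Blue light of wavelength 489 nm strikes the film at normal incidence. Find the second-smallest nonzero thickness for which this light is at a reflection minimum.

Top surface (1.0 → 1.67): reflection off a higher-index medium gives a half-wave phase shift.
At the lower boundary (n = 1.67 to n = 1.42) the reflected ray undergoes no phase shift.
Net: one phase inversion between the two reflected rays.
For weak reflection here: 2 n t = m λ.
The second-smallest nonzero thickness corresponds to m = 2: t = m λ / (2 n) = 2.00 × 489 / (2 × 1.67) = 293 nm.

293 nm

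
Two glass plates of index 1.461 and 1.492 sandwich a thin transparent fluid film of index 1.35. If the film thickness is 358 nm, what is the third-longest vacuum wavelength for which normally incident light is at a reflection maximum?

Top surface (1.461 → 1.35): reflection off a lower-index medium gives no phase shift.
Ray reflecting at the bottom interface goes from n = 1.35 toward n = 1.492: a half-wave phase shift.
The two reflections differ by half a wavelength.
For strong reflection here: 2 n t = (m + ½) λ.
λ = 2 n t / (m + ½). The third-longest wavelength is m = 2: λ = 2 × 1.35 × 358 / 2.50 = 387 nm.

387 nm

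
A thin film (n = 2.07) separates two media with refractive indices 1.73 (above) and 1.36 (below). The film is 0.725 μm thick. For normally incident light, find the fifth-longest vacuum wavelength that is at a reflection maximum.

667 nm

At the upper boundary (n = 1.73 to n = 2.07) the reflected ray undergoes a half-wave phase shift.
Ray reflecting at the bottom interface goes from n = 2.07 toward n = 1.36: no phase shift.
Net: one phase inversion between the two reflected rays.
With one net inversion, constructive interference in reflection requires 2 n t = (m + ½) λ.
λ = 2 n t / (m + ½). The fifth-longest wavelength is m = 4: λ = 2 × 2.07 × 725 / 4.50 = 667 nm.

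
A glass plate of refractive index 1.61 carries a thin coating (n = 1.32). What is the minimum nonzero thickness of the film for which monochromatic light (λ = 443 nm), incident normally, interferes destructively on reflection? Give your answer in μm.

Top surface (1.0 → 1.32): reflection off a higher-index medium gives a half-wave phase shift.
Ray reflecting at the bottom interface goes from n = 1.32 toward n = 1.61: a half-wave phase shift.
The two reflections carry the same phase change, so no net offset.
With no net inversion, destructive interference in reflection requires 2 n t = (m + ½) λ.
Minimum at m = 0: t = λ / (4 n) = 443 / (4 × 1.32) = 83.9 nm.

0.0839 μm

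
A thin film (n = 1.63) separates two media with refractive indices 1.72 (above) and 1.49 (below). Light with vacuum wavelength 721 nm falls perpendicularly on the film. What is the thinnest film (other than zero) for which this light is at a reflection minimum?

111 nm

Ray reflecting at the top interface goes from n = 1.72 toward n = 1.63: no phase shift.
At the lower boundary (n = 1.63 to n = 1.49) the reflected ray undergoes no phase shift.
Net: no relative phase inversion (both shifts match).
For weak reflection here: 2 n t = (m + ½) λ.
Minimum at m = 0: t = λ / (4 n) = 721 / (4 × 1.63) = 111 nm.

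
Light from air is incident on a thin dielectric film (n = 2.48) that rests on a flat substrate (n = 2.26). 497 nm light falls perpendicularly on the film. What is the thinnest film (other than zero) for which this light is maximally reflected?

50.1 nm

Top surface (1.0 → 2.48): reflection off a higher-index medium gives a half-wave phase shift.
Ray reflecting at the bottom interface goes from n = 2.48 toward n = 2.26: no phase shift.
Exactly one π shift → a net half-wave offset.
With one net inversion, constructive interference in reflection requires 2 n t = (m + ½) λ.
Minimum at m = 0: t = λ / (4 n) = 497 / (4 × 2.48) = 50.1 nm.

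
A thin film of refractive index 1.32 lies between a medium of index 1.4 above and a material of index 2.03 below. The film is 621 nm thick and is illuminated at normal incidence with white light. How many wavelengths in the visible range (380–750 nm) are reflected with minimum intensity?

2

Ray reflecting at the top interface goes from n = 1.4 toward n = 1.32: no phase shift.
At the lower boundary (n = 1.32 to n = 2.03) the reflected ray undergoes a half-wave phase shift.
Net: one phase inversion between the two reflected rays.
For minimum reflection here: 2 n t = m λ.
λ = 2 n t / m = 1639 / m nm.
m=2: 820 nm (IR); m=3: 546 nm (visible); m=4: 410 nm (visible); m=5: 328 nm (UV).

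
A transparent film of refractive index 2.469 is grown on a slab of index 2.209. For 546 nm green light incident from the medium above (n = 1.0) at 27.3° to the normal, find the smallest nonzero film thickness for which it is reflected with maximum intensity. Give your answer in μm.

Ray reflecting at the top interface goes from n = 1.0 toward n = 2.469: a half-wave phase shift.
Bottom surface (2.469 → 2.209): reflection off a lower-index medium gives no phase shift.
The two reflections differ by half a wavelength.
So the condition for constructive reflection is 2 n t cos θ_r = (m + ½) λ.
Snell's law: 1.0 sin 27.3° = 2.469 sin θ_r → sin θ_r = 0.186, cos θ_r = 0.983.
Minimum at m = 0: t = λ / (4 n cos θ_r) = 546 / (4 × 2.469 × 0.983) = 56.3 nm.

0.0563 μm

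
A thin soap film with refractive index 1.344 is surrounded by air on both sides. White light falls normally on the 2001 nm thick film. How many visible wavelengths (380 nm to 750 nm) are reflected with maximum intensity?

Top surface (1.0 → 1.344): reflection off a higher-index medium gives a half-wave phase shift.
Ray reflecting at the bottom interface goes from n = 1.344 toward n = 1.0: no phase shift.
Net: one phase inversion between the two reflected rays.
For maximum reflection here: 2 n t = (m + ½) λ.
λ = 2 n t / (m + ½) = 5379 / (m + ½) nm.
m=6: 827 nm (IR); m=7: 717 nm (visible); m=8: 633 nm (visible); m=9: 566 nm (visible); m=10: 512 nm (visible); m=11: 468 nm (visible); m=12: 430 nm (visible); m=13: 398 nm (visible); m=14: 371 nm (UV).

7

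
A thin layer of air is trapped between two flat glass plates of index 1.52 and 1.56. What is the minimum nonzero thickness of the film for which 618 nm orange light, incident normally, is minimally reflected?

Ray reflecting at the top interface goes from n = 1.52 toward n = 1.0: no phase shift.
Ray reflecting at the bottom interface goes from n = 1.0 toward n = 1.56: a half-wave phase shift.
Net: one phase inversion between the two reflected rays.
So the condition for destructive reflection is 2 n t = m λ.
Minimum nonzero at m = 1: t = λ / (2 n) = 618 / (2 × 1.0) = 309 nm.

309 nm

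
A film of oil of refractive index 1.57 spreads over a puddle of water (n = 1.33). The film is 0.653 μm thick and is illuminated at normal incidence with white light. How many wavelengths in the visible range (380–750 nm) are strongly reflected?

Ray reflecting at the top interface goes from n = 1.0 toward n = 1.57: a half-wave phase shift.
Bottom surface (1.57 → 1.33): reflection off a lower-index medium gives no phase shift.
Exactly one π shift → a net half-wave offset.
With one net inversion, constructive interference in reflection requires 2 n t = (m + ½) λ.
λ = 2 n t / (m + ½) = 2050 / (m + ½) nm.
m=2: 820 nm (IR); m=3: 586 nm (visible); m=4: 456 nm (visible); m=5: 373 nm (UV).

2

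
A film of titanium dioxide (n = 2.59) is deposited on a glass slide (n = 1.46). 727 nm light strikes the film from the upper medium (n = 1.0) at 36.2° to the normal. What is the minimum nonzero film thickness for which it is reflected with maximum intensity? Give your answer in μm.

0.0721 μm

At the upper boundary (n = 1.0 to n = 2.59) the reflected ray undergoes a half-wave phase shift.
Ray reflecting at the bottom interface goes from n = 2.59 toward n = 1.46: no phase shift.
Exactly one π shift → a net half-wave offset.
For bright reflection here: 2 n t cos θ_r = (m + ½) λ.
Snell's law: 1.0 sin 36.2° = 2.59 sin θ_r → sin θ_r = 0.228, cos θ_r = 0.974.
Minimum at m = 0: t = λ / (4 n cos θ_r) = 727 / (4 × 2.59 × 0.974) = 72.1 nm.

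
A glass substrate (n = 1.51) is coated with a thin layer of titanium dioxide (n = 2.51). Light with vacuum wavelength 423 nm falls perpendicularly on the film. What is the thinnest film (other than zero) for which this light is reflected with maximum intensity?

42.1 nm

Ray reflecting at the top interface goes from n = 1.0 toward n = 2.51: a half-wave phase shift.
Bottom surface (2.51 → 1.51): reflection off a lower-index medium gives no phase shift.
The two reflections differ by half a wavelength.
So the condition for constructive reflection is 2 n t = (m + ½) λ.
Minimum at m = 0: t = λ / (4 n) = 423 / (4 × 2.51) = 42.1 nm.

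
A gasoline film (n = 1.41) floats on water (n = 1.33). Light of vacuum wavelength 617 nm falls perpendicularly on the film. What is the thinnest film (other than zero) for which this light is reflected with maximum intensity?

109 nm

Top surface (1.0 → 1.41): reflection off a higher-index medium gives a half-wave phase shift.
Bottom surface (1.41 → 1.33): reflection off a lower-index medium gives no phase shift.
The two reflections differ by half a wavelength.
With one net inversion, constructive interference in reflection requires 2 n t = (m + ½) λ.
Minimum at m = 0: t = λ / (4 n) = 617 / (4 × 1.41) = 109 nm.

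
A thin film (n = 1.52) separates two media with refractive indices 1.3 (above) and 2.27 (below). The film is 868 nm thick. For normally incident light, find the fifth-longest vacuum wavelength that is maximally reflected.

Ray reflecting at the top interface goes from n = 1.3 toward n = 1.52: a half-wave phase shift.
At the lower boundary (n = 1.52 to n = 2.27) the reflected ray undergoes a half-wave phase shift.
Zero or two π shifts → no net half-wave offset.
For bright reflection here: 2 n t = m λ.
λ = 2 n t / m. The fifth-longest wavelength is m = 5: λ = 2 × 1.52 × 868 / 5.00 = 528 nm.

528 nm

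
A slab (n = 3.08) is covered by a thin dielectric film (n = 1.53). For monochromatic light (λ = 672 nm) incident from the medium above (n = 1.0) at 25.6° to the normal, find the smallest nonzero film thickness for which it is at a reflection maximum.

Ray reflecting at the top interface goes from n = 1.0 toward n = 1.53: a half-wave phase shift.
At the lower boundary (n = 1.53 to n = 3.08) the reflected ray undergoes a half-wave phase shift.
The two reflections carry the same phase change, so no net offset.
So the condition for constructive reflection is 2 n t cos θ_r = m λ.
Snell's law: 1.0 sin 25.6° = 1.53 sin θ_r → sin θ_r = 0.282, cos θ_r = 0.959.
Minimum nonzero at m = 1: t = λ / (2 n cos θ_r) = 672 / (2 × 1.53 × 0.959) = 229 nm.

229 nm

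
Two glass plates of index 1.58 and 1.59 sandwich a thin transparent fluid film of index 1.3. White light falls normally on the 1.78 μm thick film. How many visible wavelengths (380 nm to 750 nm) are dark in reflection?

6

Ray reflecting at the top interface goes from n = 1.58 toward n = 1.3: no phase shift.
Bottom surface (1.3 → 1.59): reflection off a higher-index medium gives a half-wave phase shift.
Net: one phase inversion between the two reflected rays.
So the condition for destructive reflection is 2 n t = m λ.
λ = 2 n t / m = 4628 / m nm.
m=6: 771 nm (IR); m=7: 661 nm (visible); m=8: 579 nm (visible); m=9: 514 nm (visible); m=10: 463 nm (visible); m=11: 421 nm (visible); m=12: 386 nm (visible); m=13: 356 nm (UV).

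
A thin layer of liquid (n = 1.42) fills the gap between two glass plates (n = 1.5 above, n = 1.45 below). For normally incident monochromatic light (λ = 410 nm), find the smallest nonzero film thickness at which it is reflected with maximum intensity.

72.2 nm

Ray reflecting at the top interface goes from n = 1.5 toward n = 1.42: no phase shift.
Ray reflecting at the bottom interface goes from n = 1.42 toward n = 1.45: a half-wave phase shift.
Net: one phase inversion between the two reflected rays.
For maximum reflection here: 2 n t = (m + ½) λ.
Minimum at m = 0: t = λ / (4 n) = 410 / (4 × 1.42) = 72.2 nm.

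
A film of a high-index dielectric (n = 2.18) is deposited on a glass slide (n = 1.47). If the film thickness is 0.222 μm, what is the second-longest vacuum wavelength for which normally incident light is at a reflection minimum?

Ray reflecting at the top interface goes from n = 1.0 toward n = 2.18: a half-wave phase shift.
Bottom surface (2.18 → 1.47): reflection off a lower-index medium gives no phase shift.
Net: one phase inversion between the two reflected rays.
With one net inversion, destructive interference in reflection requires 2 n t = m λ.
λ = 2 n t / m. The second-longest wavelength is m = 2: λ = 2 × 2.18 × 222 / 2.00 = 484 nm.

484 nm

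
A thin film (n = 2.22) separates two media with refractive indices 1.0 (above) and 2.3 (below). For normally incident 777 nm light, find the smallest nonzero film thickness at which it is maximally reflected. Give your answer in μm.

At the upper boundary (n = 1.0 to n = 2.22) the reflected ray undergoes a half-wave phase shift.
Bottom surface (2.22 → 2.3): reflection off a higher-index medium gives a half-wave phase shift.
Zero or two π shifts → no net half-wave offset.
So the condition for constructive reflection is 2 n t = m λ.
Minimum nonzero at m = 1: t = λ / (2 n) = 777 / (2 × 2.22) = 175 nm.

0.175 μm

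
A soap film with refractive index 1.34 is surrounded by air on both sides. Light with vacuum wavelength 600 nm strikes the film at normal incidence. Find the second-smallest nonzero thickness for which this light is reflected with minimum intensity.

Ray reflecting at the top interface goes from n = 1.0 toward n = 1.34: a half-wave phase shift.
At the lower boundary (n = 1.34 to n = 1.0) the reflected ray undergoes no phase shift.
The two reflections differ by half a wavelength.
So the condition for destructive reflection is 2 n t = m λ.
The second-smallest nonzero thickness corresponds to m = 2: t = m λ / (2 n) = 2.00 × 600 / (2 × 1.34) = 448 nm.

448 nm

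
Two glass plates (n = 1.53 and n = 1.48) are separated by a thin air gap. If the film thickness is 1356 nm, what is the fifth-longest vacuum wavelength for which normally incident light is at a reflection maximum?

603 nm

At the upper boundary (n = 1.53 to n = 1.0) the reflected ray undergoes no phase shift.
Bottom surface (1.0 → 1.48): reflection off a higher-index medium gives a half-wave phase shift.
Net: one phase inversion between the two reflected rays.
With one net inversion, constructive interference in reflection requires 2 n t = (m + ½) λ.
λ = 2 n t / (m + ½). The fifth-longest wavelength is m = 4: λ = 2 × 1.0 × 1356 / 4.50 = 603 nm.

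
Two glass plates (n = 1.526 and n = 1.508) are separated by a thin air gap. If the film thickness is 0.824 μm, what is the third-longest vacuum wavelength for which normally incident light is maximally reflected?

659 nm

Ray reflecting at the top interface goes from n = 1.526 toward n = 1.0: no phase shift.
Ray reflecting at the bottom interface goes from n = 1.0 toward n = 1.508: a half-wave phase shift.
Exactly one π shift → a net half-wave offset.
With one net inversion, constructive interference in reflection requires 2 n t = (m + ½) λ.
λ = 2 n t / (m + ½). The third-longest wavelength is m = 2: λ = 2 × 1.0 × 824 / 2.50 = 659 nm.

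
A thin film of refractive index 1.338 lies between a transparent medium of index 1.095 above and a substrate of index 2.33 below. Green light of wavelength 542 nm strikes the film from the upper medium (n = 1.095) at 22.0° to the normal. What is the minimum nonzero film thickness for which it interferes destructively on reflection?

Ray reflecting at the top interface goes from n = 1.095 toward n = 1.338: a half-wave phase shift.
Bottom surface (1.338 → 2.33): reflection off a higher-index medium gives a half-wave phase shift.
The two reflections carry the same phase change, so no net offset.
With no net inversion, destructive interference in reflection requires 2 n t cos θ_r = (m + ½) λ.
Snell's law: 1.095 sin 22.0° = 1.338 sin θ_r → sin θ_r = 0.307, cos θ_r = 0.952.
Minimum at m = 0: t = λ / (4 n cos θ_r) = 542 / (4 × 1.338 × 0.952) = 106 nm.

106 nm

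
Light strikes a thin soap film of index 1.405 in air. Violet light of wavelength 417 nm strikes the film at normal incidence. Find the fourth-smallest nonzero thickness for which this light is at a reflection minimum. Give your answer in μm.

0.594 μm

At the upper boundary (n = 1.0 to n = 1.405) the reflected ray undergoes a half-wave phase shift.
Ray reflecting at the bottom interface goes from n = 1.405 toward n = 1.0: no phase shift.
Exactly one π shift → a net half-wave offset.
So the condition for destructive reflection is 2 n t = m λ.
The fourth-smallest nonzero thickness corresponds to m = 4: t = m λ / (2 n) = 4.00 × 417 / (2 × 1.405) = 594 nm.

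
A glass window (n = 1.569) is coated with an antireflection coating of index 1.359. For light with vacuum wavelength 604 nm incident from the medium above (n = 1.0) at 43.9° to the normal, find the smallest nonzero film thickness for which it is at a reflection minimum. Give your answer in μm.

Ray reflecting at the top interface goes from n = 1.0 toward n = 1.359: a half-wave phase shift.
Bottom surface (1.359 → 1.569): reflection off a higher-index medium gives a half-wave phase shift.
The two reflections carry the same phase change, so no net offset.
For dark reflection here: 2 n t cos θ_r = (m + ½) λ.
Snell's law: 1.0 sin 43.9° = 1.359 sin θ_r → sin θ_r = 0.510, cos θ_r = 0.860.
Minimum at m = 0: t = λ / (4 n cos θ_r) = 604 / (4 × 1.359 × 0.860) = 129 nm.

0.129 μm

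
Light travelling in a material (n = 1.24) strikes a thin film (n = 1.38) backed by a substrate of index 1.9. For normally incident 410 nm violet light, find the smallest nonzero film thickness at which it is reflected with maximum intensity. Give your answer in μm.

0.149 μm

At the upper boundary (n = 1.24 to n = 1.38) the reflected ray undergoes a half-wave phase shift.
Bottom surface (1.38 → 1.9): reflection off a higher-index medium gives a half-wave phase shift.
Zero or two π shifts → no net half-wave offset.
With no net inversion, constructive interference in reflection requires 2 n t = m λ.
Minimum nonzero at m = 1: t = λ / (2 n) = 410 / (2 × 1.38) = 149 nm.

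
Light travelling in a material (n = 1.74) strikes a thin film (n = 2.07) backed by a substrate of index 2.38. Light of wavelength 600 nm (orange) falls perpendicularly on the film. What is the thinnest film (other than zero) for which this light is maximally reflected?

Top surface (1.74 → 2.07): reflection off a higher-index medium gives a half-wave phase shift.
Bottom surface (2.07 → 2.38): reflection off a higher-index medium gives a half-wave phase shift.
Net: no relative phase inversion (both shifts match).
So the condition for constructive reflection is 2 n t = m λ.
Minimum nonzero at m = 1: t = λ / (2 n) = 600 / (2 × 2.07) = 145 nm.

145 nm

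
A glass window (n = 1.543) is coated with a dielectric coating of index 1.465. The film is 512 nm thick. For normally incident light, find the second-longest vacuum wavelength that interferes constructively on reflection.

750 nm

At the upper boundary (n = 1.0 to n = 1.465) the reflected ray undergoes a half-wave phase shift.
At the lower boundary (n = 1.465 to n = 1.543) the reflected ray undergoes a half-wave phase shift.
The two reflections carry the same phase change, so no net offset.
For bright reflection here: 2 n t = m λ.
λ = 2 n t / m. The second-longest wavelength is m = 2: λ = 2 × 1.465 × 512 / 2.00 = 750 nm.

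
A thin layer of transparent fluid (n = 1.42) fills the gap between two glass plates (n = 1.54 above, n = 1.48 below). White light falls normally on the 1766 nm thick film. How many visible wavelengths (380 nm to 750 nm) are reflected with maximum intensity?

6

Top surface (1.54 → 1.42): reflection off a lower-index medium gives no phase shift.
Bottom surface (1.42 → 1.48): reflection off a higher-index medium gives a half-wave phase shift.
The two reflections differ by half a wavelength.
So the condition for constructive reflection is 2 n t = (m + ½) λ.
λ = 2 n t / (m + ½) = 5015 / (m + ½) nm.
m=6: 772 nm (IR); m=7: 669 nm (visible); m=8: 590 nm (visible); m=9: 528 nm (visible); m=10: 478 nm (visible); m=11: 436 nm (visible); m=12: 401 nm (visible); m=13: 372 nm (UV).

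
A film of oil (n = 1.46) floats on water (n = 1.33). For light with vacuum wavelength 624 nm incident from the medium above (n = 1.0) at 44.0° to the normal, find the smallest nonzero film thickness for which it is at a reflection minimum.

243 nm

At the upper boundary (n = 1.0 to n = 1.46) the reflected ray undergoes a half-wave phase shift.
At the lower boundary (n = 1.46 to n = 1.33) the reflected ray undergoes no phase shift.
The two reflections differ by half a wavelength.
For dark reflection here: 2 n t cos θ_r = m λ.
Snell's law: 1.0 sin 44.0° = 1.46 sin θ_r → sin θ_r = 0.476, cos θ_r = 0.880.
Minimum nonzero at m = 1: t = λ / (2 n cos θ_r) = 624 / (2 × 1.46 × 0.880) = 243 nm.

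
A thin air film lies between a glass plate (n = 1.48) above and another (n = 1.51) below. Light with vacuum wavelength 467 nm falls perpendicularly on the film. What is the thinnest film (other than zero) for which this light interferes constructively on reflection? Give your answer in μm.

Ray reflecting at the top interface goes from n = 1.48 toward n = 1.0: no phase shift.
Ray reflecting at the bottom interface goes from n = 1.0 toward n = 1.51: a half-wave phase shift.
The two reflections differ by half a wavelength.
So the condition for constructive reflection is 2 n t = (m + ½) λ.
Minimum at m = 0: t = λ / (4 n) = 467 / (4 × 1.0) = 117 nm.

0.117 μm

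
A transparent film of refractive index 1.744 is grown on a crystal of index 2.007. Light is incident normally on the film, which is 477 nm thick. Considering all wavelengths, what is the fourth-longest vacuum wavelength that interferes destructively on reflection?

At the upper boundary (n = 1.0 to n = 1.744) the reflected ray undergoes a half-wave phase shift.
Bottom surface (1.744 → 2.007): reflection off a higher-index medium gives a half-wave phase shift.
Net: no relative phase inversion (both shifts match).
For weak reflection here: 2 n t = (m + ½) λ.
λ = 2 n t / (m + ½). The fourth-longest wavelength is m = 3: λ = 2 × 1.744 × 477 / 3.50 = 475 nm.

475 nm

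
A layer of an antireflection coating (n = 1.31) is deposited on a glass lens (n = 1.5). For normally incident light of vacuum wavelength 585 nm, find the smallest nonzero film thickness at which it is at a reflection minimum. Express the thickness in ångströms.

Ray reflecting at the top interface goes from n = 1.0 toward n = 1.31: a half-wave phase shift.
At the lower boundary (n = 1.31 to n = 1.5) the reflected ray undergoes a half-wave phase shift.
Zero or two π shifts → no net half-wave offset.
So the condition for destructive reflection is 2 n t = (m + ½) λ.
Minimum at m = 0: t = λ / (4 n) = 585 / (4 × 1.31) = 112 nm.

1116 Å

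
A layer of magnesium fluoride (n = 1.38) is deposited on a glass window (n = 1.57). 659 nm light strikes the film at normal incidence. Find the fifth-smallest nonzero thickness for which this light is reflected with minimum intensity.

1074 nm

Ray reflecting at the top interface goes from n = 1.0 toward n = 1.38: a half-wave phase shift.
Ray reflecting at the bottom interface goes from n = 1.38 toward n = 1.57: a half-wave phase shift.
Zero or two π shifts → no net half-wave offset.
So the condition for destructive reflection is 2 n t = (m + ½) λ.
The fifth-smallest nonzero thickness corresponds to m = 4: t = (m + ½) λ / (2 n) = 4.50 × 659 / (2 × 1.38) = 1074 nm.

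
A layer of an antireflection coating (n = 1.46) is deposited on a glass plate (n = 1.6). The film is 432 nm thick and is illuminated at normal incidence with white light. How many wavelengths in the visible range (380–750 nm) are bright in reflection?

Ray reflecting at the top interface goes from n = 1.0 toward n = 1.46: a half-wave phase shift.
At the lower boundary (n = 1.46 to n = 1.6) the reflected ray undergoes a half-wave phase shift.
The two reflections carry the same phase change, so no net offset.
For maximum reflection here: 2 n t = m λ.
λ = 2 n t / m = 1261 / m nm.
m=1: 1261 nm (IR); m=2: 631 nm (visible); m=3: 420 nm (visible); m=4: 315 nm (UV).

2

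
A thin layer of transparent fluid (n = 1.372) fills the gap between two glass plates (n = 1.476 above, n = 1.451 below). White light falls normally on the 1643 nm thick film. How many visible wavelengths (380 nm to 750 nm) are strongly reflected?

At the upper boundary (n = 1.476 to n = 1.372) the reflected ray undergoes no phase shift.
Ray reflecting at the bottom interface goes from n = 1.372 toward n = 1.451: a half-wave phase shift.
The two reflections differ by half a wavelength.
For maximum reflection here: 2 n t = (m + ½) λ.
λ = 2 n t / (m + ½) = 4508 / (m + ½) nm.
m=5: 820 nm (IR); m=6: 694 nm (visible); m=7: 601 nm (visible); m=8: 530 nm (visible); m=9: 475 nm (visible); m=10: 429 nm (visible); m=11: 392 nm (visible); m=12: 361 nm (UV).

6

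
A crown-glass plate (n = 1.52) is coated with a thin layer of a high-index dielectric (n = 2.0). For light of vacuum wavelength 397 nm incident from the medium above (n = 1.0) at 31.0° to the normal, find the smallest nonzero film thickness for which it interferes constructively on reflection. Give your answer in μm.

Top surface (1.0 → 2.0): reflection off a higher-index medium gives a half-wave phase shift.
At the lower boundary (n = 2.0 to n = 1.52) the reflected ray undergoes no phase shift.
The two reflections differ by half a wavelength.
For strong reflection here: 2 n t cos θ_r = (m + ½) λ.
Snell's law: 1.0 sin 31.0° = 2.0 sin θ_r → sin θ_r = 0.258, cos θ_r = 0.966.
Minimum at m = 0: t = λ / (4 n cos θ_r) = 397 / (4 × 2.0 × 0.966) = 51.4 nm.

0.0514 μm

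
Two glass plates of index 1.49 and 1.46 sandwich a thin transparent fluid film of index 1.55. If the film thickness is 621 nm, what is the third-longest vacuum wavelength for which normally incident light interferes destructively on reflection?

Top surface (1.49 → 1.55): reflection off a higher-index medium gives a half-wave phase shift.
At the lower boundary (n = 1.55 to n = 1.46) the reflected ray undergoes no phase shift.
Exactly one π shift → a net half-wave offset.
For dark reflection here: 2 n t = m λ.
λ = 2 n t / m. The third-longest wavelength is m = 3: λ = 2 × 1.55 × 621 / 3.00 = 642 nm.

642 nm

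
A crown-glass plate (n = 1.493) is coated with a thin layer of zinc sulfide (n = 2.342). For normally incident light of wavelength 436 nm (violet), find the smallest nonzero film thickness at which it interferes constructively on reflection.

46.5 nm

Top surface (1.0 → 2.342): reflection off a higher-index medium gives a half-wave phase shift.
Ray reflecting at the bottom interface goes from n = 2.342 toward n = 1.493: no phase shift.
Exactly one π shift → a net half-wave offset.
So the condition for constructive reflection is 2 n t = (m + ½) λ.
Minimum at m = 0: t = λ / (4 n) = 436 / (4 × 2.342) = 46.5 nm.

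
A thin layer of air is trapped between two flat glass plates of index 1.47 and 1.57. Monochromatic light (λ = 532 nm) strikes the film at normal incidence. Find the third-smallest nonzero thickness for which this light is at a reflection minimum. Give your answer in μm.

Top surface (1.47 → 1.0): reflection off a lower-index medium gives no phase shift.
At the lower boundary (n = 1.0 to n = 1.57) the reflected ray undergoes a half-wave phase shift.
Net: one phase inversion between the two reflected rays.
With one net inversion, destructive interference in reflection requires 2 n t = m λ.
The third-smallest nonzero thickness corresponds to m = 3: t = m λ / (2 n) = 3.00 × 532 / (2 × 1.0) = 798 nm.

0.798 μm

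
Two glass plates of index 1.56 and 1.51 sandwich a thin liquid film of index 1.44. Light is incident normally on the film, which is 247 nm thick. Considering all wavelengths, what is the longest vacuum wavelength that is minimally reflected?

711 nm

Ray reflecting at the top interface goes from n = 1.56 toward n = 1.44: no phase shift.
Bottom surface (1.44 → 1.51): reflection off a higher-index medium gives a half-wave phase shift.
Net: one phase inversion between the two reflected rays.
For weak reflection here: 2 n t = m λ.
λ = 2 n t / m. The longest wavelength is m = 1: λ = 2 × 1.44 × 247 / 1.00 = 711 nm.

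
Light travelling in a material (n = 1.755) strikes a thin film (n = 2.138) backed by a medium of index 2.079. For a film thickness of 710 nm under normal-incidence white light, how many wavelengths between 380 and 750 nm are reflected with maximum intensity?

Ray reflecting at the top interface goes from n = 1.755 toward n = 2.138: a half-wave phase shift.
At the lower boundary (n = 2.138 to n = 2.079) the reflected ray undergoes no phase shift.
Net: one phase inversion between the two reflected rays.
With one net inversion, constructive interference in reflection requires 2 n t = (m + ½) λ.
λ = 2 n t / (m + ½) = 3036 / (m + ½) nm.
m=3: 867 nm (IR); m=4: 675 nm (visible); m=5: 552 nm (visible); m=6: 467 nm (visible); m=7: 405 nm (visible); m=8: 357 nm (UV).

4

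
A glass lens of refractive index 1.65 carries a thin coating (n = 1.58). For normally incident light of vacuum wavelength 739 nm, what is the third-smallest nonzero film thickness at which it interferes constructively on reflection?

702 nm

Top surface (1.0 → 1.58): reflection off a higher-index medium gives a half-wave phase shift.
At the lower boundary (n = 1.58 to n = 1.65) the reflected ray undergoes a half-wave phase shift.
Zero or two π shifts → no net half-wave offset.
So the condition for constructive reflection is 2 n t = m λ.
The third-smallest nonzero thickness corresponds to m = 3: t = m λ / (2 n) = 3.00 × 739 / (2 × 1.58) = 702 nm.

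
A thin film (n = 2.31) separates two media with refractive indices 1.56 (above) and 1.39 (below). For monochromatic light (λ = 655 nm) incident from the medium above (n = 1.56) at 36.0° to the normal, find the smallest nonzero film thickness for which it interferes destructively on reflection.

Top surface (1.56 → 2.31): reflection off a higher-index medium gives a half-wave phase shift.
Ray reflecting at the bottom interface goes from n = 2.31 toward n = 1.39: no phase shift.
The two reflections differ by half a wavelength.
So the condition for destructive reflection is 2 n t cos θ_r = m λ.
Snell's law: 1.56 sin 36.0° = 2.31 sin θ_r → sin θ_r = 0.397, cos θ_r = 0.918.
Minimum nonzero at m = 1: t = λ / (2 n cos θ_r) = 655 / (2 × 2.31 × 0.918) = 154 nm.

154 nm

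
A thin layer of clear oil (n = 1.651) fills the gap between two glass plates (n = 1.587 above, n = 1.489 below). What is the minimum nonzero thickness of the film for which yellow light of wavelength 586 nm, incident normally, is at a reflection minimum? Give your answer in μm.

0.177 μm

At the upper boundary (n = 1.587 to n = 1.651) the reflected ray undergoes a half-wave phase shift.
At the lower boundary (n = 1.651 to n = 1.489) the reflected ray undergoes no phase shift.
Exactly one π shift → a net half-wave offset.
With one net inversion, destructive interference in reflection requires 2 n t = m λ.
Minimum nonzero at m = 1: t = λ / (2 n) = 586 / (2 × 1.651) = 177 nm.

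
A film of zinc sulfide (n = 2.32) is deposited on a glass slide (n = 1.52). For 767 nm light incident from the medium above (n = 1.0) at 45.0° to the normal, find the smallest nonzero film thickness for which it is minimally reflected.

At the upper boundary (n = 1.0 to n = 2.32) the reflected ray undergoes a half-wave phase shift.
Ray reflecting at the bottom interface goes from n = 2.32 toward n = 1.52: no phase shift.
Exactly one π shift → a net half-wave offset.
So the condition for destructive reflection is 2 n t cos θ_r = m λ.
Snell's law: 1.0 sin 45.0° = 2.32 sin θ_r → sin θ_r = 0.305, cos θ_r = 0.952.
Minimum nonzero at m = 1: t = λ / (2 n cos θ_r) = 767 / (2 × 2.32 × 0.952) = 174 nm.

174 nm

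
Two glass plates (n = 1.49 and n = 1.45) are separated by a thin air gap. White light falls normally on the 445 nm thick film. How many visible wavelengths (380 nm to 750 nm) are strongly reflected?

1

Top surface (1.49 → 1.0): reflection off a lower-index medium gives no phase shift.
Ray reflecting at the bottom interface goes from n = 1.0 toward n = 1.45: a half-wave phase shift.
Net: one phase inversion between the two reflected rays.
For strong reflection here: 2 n t = (m + ½) λ.
λ = 2 n t / (m + ½) = 890 / (m + ½) nm.
m=0: 1780 nm (IR); m=1: 593 nm (visible); m=2: 356 nm (UV).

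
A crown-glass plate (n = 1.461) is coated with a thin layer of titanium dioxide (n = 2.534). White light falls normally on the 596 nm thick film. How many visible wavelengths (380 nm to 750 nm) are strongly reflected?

4

Top surface (1.0 → 2.534): reflection off a higher-index medium gives a half-wave phase shift.
At the lower boundary (n = 2.534 to n = 1.461) the reflected ray undergoes no phase shift.
Net: one phase inversion between the two reflected rays.
So the condition for constructive reflection is 2 n t = (m + ½) λ.
λ = 2 n t / (m + ½) = 3021 / (m + ½) nm.
m=3: 863 nm (IR); m=4: 671 nm (visible); m=5: 549 nm (visible); m=6: 465 nm (visible); m=7: 403 nm (visible); m=8: 355 nm (UV).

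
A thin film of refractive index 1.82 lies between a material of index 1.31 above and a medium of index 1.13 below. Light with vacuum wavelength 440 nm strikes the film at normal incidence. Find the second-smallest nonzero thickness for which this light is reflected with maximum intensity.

181 nm

At the upper boundary (n = 1.31 to n = 1.82) the reflected ray undergoes a half-wave phase shift.
At the lower boundary (n = 1.82 to n = 1.13) the reflected ray undergoes no phase shift.
Net: one phase inversion between the two reflected rays.
So the condition for constructive reflection is 2 n t = (m + ½) λ.
The second-smallest nonzero thickness corresponds to m = 1: t = (m + ½) λ / (2 n) = 1.50 × 440 / (2 × 1.82) = 181 nm.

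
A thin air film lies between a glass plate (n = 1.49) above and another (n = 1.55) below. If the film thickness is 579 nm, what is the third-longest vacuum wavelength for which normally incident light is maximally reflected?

Top surface (1.49 → 1.0): reflection off a lower-index medium gives no phase shift.
At the lower boundary (n = 1.0 to n = 1.55) the reflected ray undergoes a half-wave phase shift.
The two reflections differ by half a wavelength.
So the condition for constructive reflection is 2 n t = (m + ½) λ.
λ = 2 n t / (m + ½). The third-longest wavelength is m = 2: λ = 2 × 1.0 × 579 / 2.50 = 463 nm.

463 nm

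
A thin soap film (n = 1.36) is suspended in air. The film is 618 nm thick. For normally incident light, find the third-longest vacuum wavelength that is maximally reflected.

672 nm

At the upper boundary (n = 1.0 to n = 1.36) the reflected ray undergoes a half-wave phase shift.
Bottom surface (1.36 → 1.0): reflection off a lower-index medium gives no phase shift.
The two reflections differ by half a wavelength.
For maximum reflection here: 2 n t = (m + ½) λ.
λ = 2 n t / (m + ½). The third-longest wavelength is m = 2: λ = 2 × 1.36 × 618 / 2.50 = 672 nm.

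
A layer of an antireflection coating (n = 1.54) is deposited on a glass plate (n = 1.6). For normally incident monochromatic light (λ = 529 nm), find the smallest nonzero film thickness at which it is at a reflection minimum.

85.9 nm

Ray reflecting at the top interface goes from n = 1.0 toward n = 1.54: a half-wave phase shift.
Bottom surface (1.54 → 1.6): reflection off a higher-index medium gives a half-wave phase shift.
Zero or two π shifts → no net half-wave offset.
With no net inversion, destructive interference in reflection requires 2 n t = (m + ½) λ.
Minimum at m = 0: t = λ / (4 n) = 529 / (4 × 1.54) = 85.9 nm.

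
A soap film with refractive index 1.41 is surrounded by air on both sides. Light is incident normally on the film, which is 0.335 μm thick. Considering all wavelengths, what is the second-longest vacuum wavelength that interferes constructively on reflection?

630 nm

Ray reflecting at the top interface goes from n = 1.0 toward n = 1.41: a half-wave phase shift.
Bottom surface (1.41 → 1.0): reflection off a lower-index medium gives no phase shift.
The two reflections differ by half a wavelength.
So the condition for constructive reflection is 2 n t = (m + ½) λ.
λ = 2 n t / (m + ½). The second-longest wavelength is m = 1: λ = 2 × 1.41 × 335 / 1.50 = 630 nm.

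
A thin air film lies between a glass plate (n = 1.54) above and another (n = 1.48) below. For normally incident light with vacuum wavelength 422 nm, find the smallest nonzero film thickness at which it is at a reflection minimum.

At the upper boundary (n = 1.54 to n = 1.0) the reflected ray undergoes no phase shift.
At the lower boundary (n = 1.0 to n = 1.48) the reflected ray undergoes a half-wave phase shift.
Net: one phase inversion between the two reflected rays.
With one net inversion, destructive interference in reflection requires 2 n t = m λ.
Minimum nonzero at m = 1: t = λ / (2 n) = 422 / (2 × 1.0) = 211 nm.

211 nm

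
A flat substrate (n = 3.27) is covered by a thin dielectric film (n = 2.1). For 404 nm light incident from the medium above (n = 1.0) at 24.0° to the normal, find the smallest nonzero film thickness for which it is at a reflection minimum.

49.0 nm

Top surface (1.0 → 2.1): reflection off a higher-index medium gives a half-wave phase shift.
Ray reflecting at the bottom interface goes from n = 2.1 toward n = 3.27: a half-wave phase shift.
The two reflections carry the same phase change, so no net offset.
For minimum reflection here: 2 n t cos θ_r = (m + ½) λ.
Snell's law: 1.0 sin 24.0° = 2.1 sin θ_r → sin θ_r = 0.194, cos θ_r = 0.981.
Minimum at m = 0: t = λ / (4 n cos θ_r) = 404 / (4 × 2.1 × 0.981) = 49.0 nm.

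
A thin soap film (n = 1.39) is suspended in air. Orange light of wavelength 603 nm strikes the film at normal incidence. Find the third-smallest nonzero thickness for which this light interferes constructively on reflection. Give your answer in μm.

Ray reflecting at the top interface goes from n = 1.0 toward n = 1.39: a half-wave phase shift.
At the lower boundary (n = 1.39 to n = 1.0) the reflected ray undergoes no phase shift.
Net: one phase inversion between the two reflected rays.
For bright reflection here: 2 n t = (m + ½) λ.
The third-smallest nonzero thickness corresponds to m = 2: t = (m + ½) λ / (2 n) = 2.50 × 603 / (2 × 1.39) = 542 nm.

0.542 μm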